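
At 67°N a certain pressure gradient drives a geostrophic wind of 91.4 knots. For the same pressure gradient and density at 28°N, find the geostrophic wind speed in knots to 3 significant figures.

With the same pressure gradient and density, V_g ∝ 1/f ∝ 1/sin φ.
V₂ = V₁ · sin φ₁ / sin φ₂ = 91.4 × sin 67° / sin 28°
V₂ = 91.4 × 0.9205/0.4695 = 179 knots

179 knots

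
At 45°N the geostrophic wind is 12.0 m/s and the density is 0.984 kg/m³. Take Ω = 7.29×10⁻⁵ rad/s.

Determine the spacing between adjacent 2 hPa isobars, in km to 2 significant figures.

Coriolis parameter at 45°N:
f = 2Ω sin φ = 2 × 7.29×10⁻⁵ × sin 45° = 1.03×10⁻⁴ s⁻¹
Geostrophic balance rearranged: |∂P/∂n| = f ρ V_g
|∂P/∂n| = 1.03×10⁻⁴ × 0.984 × 12.0 = 1.22×10⁻³ Pa/m
Isobar spacing: Δn = ΔP/|∂P/∂n| = 200 Pa / 1.22×10⁻³ Pa/m = 164290 m ≈ 160 km

160 km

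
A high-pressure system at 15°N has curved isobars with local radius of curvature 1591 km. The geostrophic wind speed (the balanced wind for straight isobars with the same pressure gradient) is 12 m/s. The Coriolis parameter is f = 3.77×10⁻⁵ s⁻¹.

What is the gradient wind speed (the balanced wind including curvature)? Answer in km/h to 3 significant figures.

Around a high, pressure-gradient force acts outward with centrifugal, so Coriolis balances both:
fV = (1/ρ)|∂P/∂n| + V²/R  →  V² − fR·V + fR·V_g = 0
With fR = 3.77×10⁻⁵ × 1591×10³ m = 60.0 m/s:
V = [fR − √((fR)² − 4 fR V_g)]/2 = [60.0 − √(60.0² − 4×60.0×12)]/2 = 16.6 m/s
Supergeostrophic (V > V_g = 12 m/s), as expected around a high.
Converting: 16.6 m/s × 3.6 = 59.7 km/h

59.7 km/h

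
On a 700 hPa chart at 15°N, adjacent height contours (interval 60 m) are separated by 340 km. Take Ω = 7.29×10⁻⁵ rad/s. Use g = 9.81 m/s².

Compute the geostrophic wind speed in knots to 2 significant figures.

Coriolis parameter at 15°N:
f = 2Ω sin φ = 2 × 7.29×10⁻⁵ × sin 15° = 3.77×10⁻⁵ s⁻¹
Height gradient: |∂Z/∂n| = 60 m / 340000 m = 1.76×10⁻⁴
On a pressure surface, geostrophic balance gives V_g = (g/f)|∂Z/∂n|:
V_g = 9.81 × 1.76×10⁻⁴ / 3.77×10⁻⁵ = 45.9 m/s
Converting: 45.9 m/s × 1.944 = 89 knots

89 knots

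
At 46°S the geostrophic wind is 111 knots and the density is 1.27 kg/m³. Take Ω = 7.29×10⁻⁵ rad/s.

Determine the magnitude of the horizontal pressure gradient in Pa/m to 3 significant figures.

Coriolis parameter at 46°S:
f = 2Ω sin φ = 2 × 7.29×10⁻⁵ × sin 46° = 1.05×10⁻⁴ s⁻¹
Wind speed in SI: 111 knots = 57.1 m/s
Geostrophic balance rearranged: |∂P/∂n| = f ρ V_g
|∂P/∂n| = 1.05×10⁻⁴ × 1.27 × 57.1 = 7.61×10⁻³ Pa/m

7.61×10⁻³ Pa/m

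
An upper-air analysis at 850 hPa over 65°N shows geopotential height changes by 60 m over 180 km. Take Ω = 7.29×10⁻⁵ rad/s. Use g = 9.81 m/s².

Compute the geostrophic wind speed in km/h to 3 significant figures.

89.1 km/h

Coriolis parameter at 65°N:
f = 2Ω sin φ = 2 × 7.29×10⁻⁵ × sin 65° = 1.32×10⁻⁴ s⁻¹
Height gradient: |∂Z/∂n| = 60 m / 180000 m = 3.33×10⁻⁴
On a pressure surface, geostrophic balance gives V_g = (g/f)|∂Z/∂n|:
V_g = 9.81 × 3.33×10⁻⁴ / 1.32×10⁻⁴ = 24.7 m/s
Converting: 24.7 m/s × 3.6 = 89.1 km/h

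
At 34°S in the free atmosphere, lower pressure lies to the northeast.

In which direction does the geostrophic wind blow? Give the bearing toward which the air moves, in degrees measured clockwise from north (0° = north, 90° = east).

The pressure-gradient force points toward the northeast (bearing 045°).
Geostrophic balance: in the Southern Hemisphere the Coriolis force deflects motion to the left, so the geostrophic wind blows 90° to the left of the pressure-gradient force (low pressure on the right).
Rotating 045° by 90° counterclockwise gives 315° — the wind blows toward the northwest.

315°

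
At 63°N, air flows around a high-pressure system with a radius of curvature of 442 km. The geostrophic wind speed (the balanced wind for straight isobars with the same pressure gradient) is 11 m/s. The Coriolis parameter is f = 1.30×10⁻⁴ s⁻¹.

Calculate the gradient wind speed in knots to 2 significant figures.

29 knots

Around a high, pressure-gradient force acts outward with centrifugal, so Coriolis balances both:
fV = (1/ρ)|∂P/∂n| + V²/R  →  V² − fR·V + fR·V_g = 0
With fR = 1.30×10⁻⁴ × 442×10³ m = 57.5 m/s:
V = [fR − √((fR)² − 4 fR V_g)]/2 = [57.5 − √(57.5² − 4×57.5×11)]/2 = 14.8 m/s
Supergeostrophic (V > V_g = 11 m/s), as expected around a high.
Converting: 14.8 m/s × 1.944 = 29 knots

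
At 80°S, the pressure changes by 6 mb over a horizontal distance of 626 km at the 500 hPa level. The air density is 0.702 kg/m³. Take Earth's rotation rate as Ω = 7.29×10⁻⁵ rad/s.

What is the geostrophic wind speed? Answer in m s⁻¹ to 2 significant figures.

Coriolis parameter at 80°S:
f = 2Ω sin φ = 2 × 7.29×10⁻⁵ × sin 80° = 1.44×10⁻⁴ s⁻¹
Pressure gradient: |∂P/∂n| = 600 Pa / 626000 m = 9.58×10⁻⁴ Pa/m
Geostrophic balance (pressure-gradient force = Coriolis force):
V_g = (1/(fρ)) |∂P/∂n| = 9.58×10⁻⁴ / (1.44×10⁻⁴ × 0.702) = 9.51 m/s

9.5 m s⁻¹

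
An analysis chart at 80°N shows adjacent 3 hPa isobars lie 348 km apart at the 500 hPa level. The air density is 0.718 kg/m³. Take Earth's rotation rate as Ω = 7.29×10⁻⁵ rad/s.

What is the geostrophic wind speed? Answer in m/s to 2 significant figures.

8.4 m/s

Coriolis parameter at 80°N:
f = 2Ω sin φ = 2 × 7.29×10⁻⁵ × sin 80° = 1.44×10⁻⁴ s⁻¹
Pressure gradient: |∂P/∂n| = 300 Pa / 348000 m = 8.62×10⁻⁴ Pa/m
Geostrophic balance (pressure-gradient force = Coriolis force):
V_g = (1/(fρ)) |∂P/∂n| = 8.62×10⁻⁴ / (1.44×10⁻⁴ × 0.718) = 8.36 m/s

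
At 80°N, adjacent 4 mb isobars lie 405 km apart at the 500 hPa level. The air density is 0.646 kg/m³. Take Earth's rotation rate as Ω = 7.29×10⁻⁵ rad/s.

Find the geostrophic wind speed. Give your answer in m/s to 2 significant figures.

Coriolis parameter at 80°N:
f = 2Ω sin φ = 2 × 7.29×10⁻⁵ × sin 80° = 1.44×10⁻⁴ s⁻¹
Pressure gradient: |∂P/∂n| = 400 Pa / 405000 m = 9.88×10⁻⁴ Pa/m
Geostrophic balance (pressure-gradient force = Coriolis force):
V_g = (1/(fρ)) |∂P/∂n| = 9.88×10⁻⁴ / (1.44×10⁻⁴ × 0.646) = 10.6 m/s

11 m/s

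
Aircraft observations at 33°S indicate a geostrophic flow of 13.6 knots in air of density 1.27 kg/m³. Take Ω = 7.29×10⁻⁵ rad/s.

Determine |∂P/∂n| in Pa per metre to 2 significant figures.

7.1×10⁻⁴ Pa/m

Coriolis parameter at 33°S:
f = 2Ω sin φ = 2 × 7.29×10⁻⁵ × sin 33° = 7.94×10⁻⁵ s⁻¹
Wind speed in SI: 13.6 knots = 7.00 m/s
Geostrophic balance rearranged: |∂P/∂n| = f ρ V_g
|∂P/∂n| = 7.94×10⁻⁵ × 1.27 × 7.00 = 7.06×10⁻⁴ Pa/m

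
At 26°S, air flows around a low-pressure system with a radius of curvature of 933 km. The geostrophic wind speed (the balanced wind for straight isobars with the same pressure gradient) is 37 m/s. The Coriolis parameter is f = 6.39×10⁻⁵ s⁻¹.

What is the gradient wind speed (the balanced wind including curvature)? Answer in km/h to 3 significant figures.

92.9 km/h

Around a low, centrifugal force acts outward with Coriolis, so pressure-gradient force balances both:
(1/ρ)|∂P/∂n| = fV + V²/R  →  V² + fR·V − fR·V_g = 0
With fR = 6.39×10⁻⁵ × 933×10³ m = 59.6 m/s:
V = [−fR + √((fR)² + 4 fR V_g)]/2 = [−59.6 + √(59.6² + 4×59.6×37)]/2 = 25.8 m/s
Subgeostrophic (V < V_g = 37 m/s), as expected around a low.
Converting: 25.8 m/s × 3.6 = 92.9 km/h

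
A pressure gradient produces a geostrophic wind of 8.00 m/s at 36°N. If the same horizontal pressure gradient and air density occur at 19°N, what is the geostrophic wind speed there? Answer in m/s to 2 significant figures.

14 m/s

With the same pressure gradient and density, V_g ∝ 1/f ∝ 1/sin φ.
V₂ = V₁ · sin φ₁ / sin φ₂ = 8.00 × sin 36° / sin 19°
V₂ = 8.00 × 0.5878/0.3256 = 14 m/s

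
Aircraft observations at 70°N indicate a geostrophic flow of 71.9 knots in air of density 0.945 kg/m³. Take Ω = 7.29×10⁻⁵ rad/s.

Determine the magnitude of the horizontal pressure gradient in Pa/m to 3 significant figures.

4.79×10⁻³ Pa/m

Coriolis parameter at 70°N:
f = 2Ω sin φ = 2 × 7.29×10⁻⁵ × sin 70° = 1.37×10⁻⁴ s⁻¹
Wind speed in SI: 71.9 knots = 37.0 m/s
Geostrophic balance rearranged: |∂P/∂n| = f ρ V_g
|∂P/∂n| = 1.37×10⁻⁴ × 0.945 × 37.0 = 4.79×10⁻³ Pa/m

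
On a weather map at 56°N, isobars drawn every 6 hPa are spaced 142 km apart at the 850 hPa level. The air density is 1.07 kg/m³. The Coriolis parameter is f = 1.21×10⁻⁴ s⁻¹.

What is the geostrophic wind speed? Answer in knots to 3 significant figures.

Pressure gradient: |∂P/∂n| = 600 Pa / 142000 m = 4.23×10⁻³ Pa/m
Geostrophic balance (pressure-gradient force = Coriolis force):
V_g = (1/(fρ)) |∂P/∂n| = 4.23×10⁻³ / (1.21×10⁻⁴ × 1.07) = 32.6 m/s
Converting: 32.6 m/s × 1.944 = 63.4 knots

63.4 knots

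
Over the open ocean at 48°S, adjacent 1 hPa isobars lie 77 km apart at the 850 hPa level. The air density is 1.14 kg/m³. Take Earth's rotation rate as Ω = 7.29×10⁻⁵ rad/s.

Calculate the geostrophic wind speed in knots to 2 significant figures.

Coriolis parameter at 48°S:
f = 2Ω sin φ = 2 × 7.29×10⁻⁵ × sin 48° = 1.08×10⁻⁴ s⁻¹
Pressure gradient: |∂P/∂n| = 100 Pa / 77000 m = 1.30×10⁻³ Pa/m
Geostrophic balance (pressure-gradient force = Coriolis force):
V_g = (1/(fρ)) |∂P/∂n| = 1.30×10⁻³ / (1.08×10⁻⁴ × 1.14) = 10.5 m/s
Converting: 10.5 m/s × 1.944 = 20 knots

20 knots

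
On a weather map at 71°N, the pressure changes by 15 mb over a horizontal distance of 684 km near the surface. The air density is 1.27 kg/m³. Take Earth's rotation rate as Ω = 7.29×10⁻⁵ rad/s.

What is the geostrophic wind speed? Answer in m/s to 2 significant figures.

13 m/s

Coriolis parameter at 71°N:
f = 2Ω sin φ = 2 × 7.29×10⁻⁵ × sin 71° = 1.38×10⁻⁴ s⁻¹
Pressure gradient: |∂P/∂n| = 1500 Pa / 684000 m = 2.19×10⁻³ Pa/m
Geostrophic balance (pressure-gradient force = Coriolis force):
V_g = (1/(fρ)) |∂P/∂n| = 2.19×10⁻³ / (1.38×10⁻⁴ × 1.27) = 12.5 m/s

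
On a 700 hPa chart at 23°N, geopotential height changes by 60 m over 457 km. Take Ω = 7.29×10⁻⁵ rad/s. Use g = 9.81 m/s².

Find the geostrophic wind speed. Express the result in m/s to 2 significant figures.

Coriolis parameter at 23°N:
f = 2Ω sin φ = 2 × 7.29×10⁻⁵ × sin 23° = 5.70×10⁻⁵ s⁻¹
Height gradient: |∂Z/∂n| = 60 m / 457000 m = 1.31×10⁻⁴
On a pressure surface, geostrophic balance gives V_g = (g/f)|∂Z/∂n|:
V_g = 9.81 × 1.31×10⁻⁴ / 5.70×10⁻⁵ = 22.6 m/s

23 m/s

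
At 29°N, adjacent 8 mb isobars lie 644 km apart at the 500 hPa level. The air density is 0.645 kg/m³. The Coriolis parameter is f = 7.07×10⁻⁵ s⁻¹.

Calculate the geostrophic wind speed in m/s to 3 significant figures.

Pressure gradient: |∂P/∂n| = 800 Pa / 644000 m = 1.24×10⁻³ Pa/m
Geostrophic balance (pressure-gradient force = Coriolis force):
V_g = (1/(fρ)) |∂P/∂n| = 1.24×10⁻³ / (7.07×10⁻⁵ × 0.645) = 27.2 m/s

27.2 m/s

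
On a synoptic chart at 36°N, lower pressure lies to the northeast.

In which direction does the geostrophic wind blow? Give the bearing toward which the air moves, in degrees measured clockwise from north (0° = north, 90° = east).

135°

The pressure-gradient force points toward the northeast (bearing 045°).
Geostrophic balance: in the Northern Hemisphere the Coriolis force deflects motion to the right, so the geostrophic wind blows 90° to the right of the pressure-gradient force (low pressure on the left).
Rotating 045° by 90° clockwise gives 135° — the wind blows toward the southeast.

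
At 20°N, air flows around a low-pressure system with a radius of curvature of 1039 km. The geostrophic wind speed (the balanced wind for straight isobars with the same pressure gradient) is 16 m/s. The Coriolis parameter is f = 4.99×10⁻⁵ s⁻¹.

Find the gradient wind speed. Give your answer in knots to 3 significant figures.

24.9 knots

Around a low, centrifugal force acts outward with Coriolis, so pressure-gradient force balances both:
(1/ρ)|∂P/∂n| = fV + V²/R  →  V² + fR·V − fR·V_g = 0
With fR = 4.99×10⁻⁵ × 1039×10³ m = 51.8 m/s:
V = [−fR + √((fR)² + 4 fR V_g)]/2 = [−51.8 + √(51.8² + 4×51.8×16)]/2 = 12.8 m/s
Subgeostrophic (V < V_g = 16 m/s), as expected around a low.
Converting: 12.8 m/s × 1.944 = 24.9 knots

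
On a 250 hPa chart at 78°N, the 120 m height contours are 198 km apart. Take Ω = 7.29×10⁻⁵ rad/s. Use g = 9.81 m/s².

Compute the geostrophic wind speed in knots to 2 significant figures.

Coriolis parameter at 78°N:
f = 2Ω sin φ = 2 × 7.29×10⁻⁵ × sin 78° = 1.43×10⁻⁴ s⁻¹
Height gradient: |∂Z/∂n| = 120 m / 198000 m = 6.06×10⁻⁴
On a pressure surface, geostrophic balance gives V_g = (g/f)|∂Z/∂n|:
V_g = 9.81 × 6.06×10⁻⁴ / 1.43×10⁻⁴ = 41.7 m/s
Converting: 41.7 m/s × 1.944 = 81 knots

81 knots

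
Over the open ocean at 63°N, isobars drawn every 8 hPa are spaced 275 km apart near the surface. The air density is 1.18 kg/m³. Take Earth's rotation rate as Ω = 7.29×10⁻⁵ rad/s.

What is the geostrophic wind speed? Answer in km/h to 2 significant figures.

Coriolis parameter at 63°N:
f = 2Ω sin φ = 2 × 7.29×10⁻⁵ × sin 63° = 1.30×10⁻⁴ s⁻¹
Pressure gradient: |∂P/∂n| = 800 Pa / 275000 m = 2.91×10⁻³ Pa/m
Geostrophic balance (pressure-gradient force = Coriolis force):
V_g = (1/(fρ)) |∂P/∂n| = 2.91×10⁻³ / (1.30×10⁻⁴ × 1.18) = 19.0 m/s
Converting: 19.0 m/s × 3.6 = 68 km/h

68 km/h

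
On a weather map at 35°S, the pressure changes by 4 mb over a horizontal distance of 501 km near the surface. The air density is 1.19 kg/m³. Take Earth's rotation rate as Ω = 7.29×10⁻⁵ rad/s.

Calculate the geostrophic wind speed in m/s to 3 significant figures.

Coriolis parameter at 35°S:
f = 2Ω sin φ = 2 × 7.29×10⁻⁵ × sin 35° = 8.36×10⁻⁵ s⁻¹
Pressure gradient: |∂P/∂n| = 400 Pa / 501000 m = 7.98×10⁻⁴ Pa/m
Geostrophic balance (pressure-gradient force = Coriolis force):
V_g = (1/(fρ)) |∂P/∂n| = 7.98×10⁻⁴ / (8.36×10⁻⁵ × 1.19) = 8.02 m/s

8.02 m/s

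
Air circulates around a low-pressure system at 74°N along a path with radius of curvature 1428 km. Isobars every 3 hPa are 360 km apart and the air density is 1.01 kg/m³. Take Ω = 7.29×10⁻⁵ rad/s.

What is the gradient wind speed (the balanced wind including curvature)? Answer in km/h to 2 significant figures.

21 km/h

Coriolis parameter at 74°N:
f = 2Ω sin φ = 2 × 7.29×10⁻⁵ × sin 74° = 1.40×10⁻⁴ s⁻¹
Pressure gradient: |∂P/∂n| = 300 Pa / 360000 m = 8.33×10⁻⁴ Pa/m
Geostrophic speed: V_g = |∂P/∂n|/(fρ) = 8.33×10⁻⁴/(1.40×10⁻⁴ × 1.01) = 5.89 m/s
Around a low, centrifugal force acts outward with Coriolis, so pressure-gradient force balances both:
(1/ρ)|∂P/∂n| = fV + V²/R  →  V² + fR·V − fR·V_g = 0
With fR = 1.40×10⁻⁴ × 1428×10³ m = 200 m/s:
V = [−fR + √((fR)² + 4 fR V_g)]/2 = [−200 + √(200² + 4×200×5.89)]/2 = 5.72 m/s
Subgeostrophic (V < V_g = 5.89 m/s), as expected around a low.
Converting: 5.72 m/s × 3.6 = 21 km/h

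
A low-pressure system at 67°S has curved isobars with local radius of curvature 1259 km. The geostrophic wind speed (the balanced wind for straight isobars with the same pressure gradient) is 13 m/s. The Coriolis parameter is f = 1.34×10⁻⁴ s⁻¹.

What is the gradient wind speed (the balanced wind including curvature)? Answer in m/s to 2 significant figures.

Around a low, centrifugal force acts outward with Coriolis, so pressure-gradient force balances both:
(1/ρ)|∂P/∂n| = fV + V²/R  →  V² + fR·V − fR·V_g = 0
With fR = 1.34×10⁻⁴ × 1259×10³ m = 169 m/s:
V = [−fR + √((fR)² + 4 fR V_g)]/2 = [−169 + √(169² + 4×169×13)]/2 = 12.1 m/s
Subgeostrophic (V < V_g = 13 m/s), as expected around a low.

12 m/s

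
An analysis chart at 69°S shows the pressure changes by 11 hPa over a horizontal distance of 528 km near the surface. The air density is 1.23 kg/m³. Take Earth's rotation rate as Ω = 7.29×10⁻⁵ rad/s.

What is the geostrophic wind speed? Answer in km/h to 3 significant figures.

Coriolis parameter at 69°S:
f = 2Ω sin φ = 2 × 7.29×10⁻⁵ × sin 69° = 1.36×10⁻⁴ s⁻¹
Pressure gradient: |∂P/∂n| = 1100 Pa / 528000 m = 2.08×10⁻³ Pa/m
Geostrophic balance (pressure-gradient force = Coriolis force):
V_g = (1/(fρ)) |∂P/∂n| = 2.08×10⁻³ / (1.36×10⁻⁴ × 1.23) = 12.4 m/s
Converting: 12.4 m/s × 3.6 = 44.8 km/h

44.8 km/h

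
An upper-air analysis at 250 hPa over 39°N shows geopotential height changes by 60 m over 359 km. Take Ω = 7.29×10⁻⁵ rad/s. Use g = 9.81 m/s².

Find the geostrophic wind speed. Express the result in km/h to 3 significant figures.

64.3 km/h

Coriolis parameter at 39°N:
f = 2Ω sin φ = 2 × 7.29×10⁻⁵ × sin 39° = 9.18×10⁻⁵ s⁻¹
Height gradient: |∂Z/∂n| = 60 m / 359000 m = 1.67×10⁻⁴
On a pressure surface, geostrophic balance gives V_g = (g/f)|∂Z/∂n|:
V_g = 9.81 × 1.67×10⁻⁴ / 9.18×10⁻⁵ = 17.9 m/s
Converting: 17.9 m/s × 3.6 = 64.3 km/h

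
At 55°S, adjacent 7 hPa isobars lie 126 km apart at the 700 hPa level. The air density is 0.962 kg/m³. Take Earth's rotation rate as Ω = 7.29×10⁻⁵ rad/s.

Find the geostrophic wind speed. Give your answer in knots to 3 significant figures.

Coriolis parameter at 55°S:
f = 2Ω sin φ = 2 × 7.29×10⁻⁵ × sin 55° = 1.19×10⁻⁴ s⁻¹
Pressure gradient: |∂P/∂n| = 700 Pa / 126000 m = 5.56×10⁻³ Pa/m
Geostrophic balance (pressure-gradient force = Coriolis force):
V_g = (1/(fρ)) |∂P/∂n| = 5.56×10⁻³ / (1.19×10⁻⁴ × 0.962) = 48.4 m/s
Converting: 48.4 m/s × 1.944 = 94.0 knots

94.0 knots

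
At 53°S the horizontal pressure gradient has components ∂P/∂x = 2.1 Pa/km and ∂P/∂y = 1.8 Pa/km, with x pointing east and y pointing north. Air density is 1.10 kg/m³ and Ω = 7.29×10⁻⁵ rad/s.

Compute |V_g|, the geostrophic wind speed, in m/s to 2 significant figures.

Coriolis parameter at 53°S:
f = 2Ω sin φ = 2 × 7.29×10⁻⁵ × sin 53° = 1.16×10⁻⁴ s⁻¹
In the Southern Hemisphere f is negative: f = −1.16×10⁻⁴ s⁻¹.
Component geostrophic relations (x east, y north):
u_g = −(1/(fρ)) ∂P/∂y,  v_g = (1/(fρ)) ∂P/∂x
u_g = −(1.8×10⁻³)/(−1.16×10⁻⁴ × 1.10) = 14.1 m/s;  v_g = (2.1×10⁻³)/(−1.16×10⁻⁴ × 1.10) = −16.4 m/s
|V_g| = √(u_g² + v_g²) = 21.6 m/s

22 m/s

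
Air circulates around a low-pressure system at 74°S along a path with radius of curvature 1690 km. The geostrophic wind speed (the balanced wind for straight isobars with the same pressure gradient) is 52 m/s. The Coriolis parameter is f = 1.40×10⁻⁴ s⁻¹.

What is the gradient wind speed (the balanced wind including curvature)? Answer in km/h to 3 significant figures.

158 km/h

Around a low, centrifugal force acts outward with Coriolis, so pressure-gradient force balances both:
(1/ρ)|∂P/∂n| = fV + V²/R  →  V² + fR·V − fR·V_g = 0
With fR = 1.40×10⁻⁴ × 1690×10³ m = 237 m/s:
V = [−fR + √((fR)² + 4 fR V_g)]/2 = [−237 + √(237² + 4×237×52)]/2 = 43.9 m/s
Subgeostrophic (V < V_g = 52 m/s), as expected around a low.
Converting: 43.9 m/s × 3.6 = 158 km/h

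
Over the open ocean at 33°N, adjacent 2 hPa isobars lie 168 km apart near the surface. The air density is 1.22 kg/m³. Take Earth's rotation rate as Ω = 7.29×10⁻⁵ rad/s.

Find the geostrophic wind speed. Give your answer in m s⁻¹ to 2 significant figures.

Coriolis parameter at 33°N:
f = 2Ω sin φ = 2 × 7.29×10⁻⁵ × sin 33° = 7.94×10⁻⁵ s⁻¹
Pressure gradient: |∂P/∂n| = 200 Pa / 168000 m = 1.19×10⁻³ Pa/m
Geostrophic balance (pressure-gradient force = Coriolis force):
V_g = (1/(fρ)) |∂P/∂n| = 1.19×10⁻³ / (7.94×10⁻⁵ × 1.22) = 12.3 m/s

12 m s⁻¹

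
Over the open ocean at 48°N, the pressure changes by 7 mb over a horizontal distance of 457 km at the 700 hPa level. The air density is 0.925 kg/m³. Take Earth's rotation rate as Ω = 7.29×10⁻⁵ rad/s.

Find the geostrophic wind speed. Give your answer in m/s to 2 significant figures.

Coriolis parameter at 48°N:
f = 2Ω sin φ = 2 × 7.29×10⁻⁵ × sin 48° = 1.08×10⁻⁴ s⁻¹
Pressure gradient: |∂P/∂n| = 700 Pa / 457000 m = 1.53×10⁻³ Pa/m
Geostrophic balance (pressure-gradient force = Coriolis force):
V_g = (1/(fρ)) |∂P/∂n| = 1.53×10⁻³ / (1.08×10⁻⁴ × 0.925) = 15.3 m/s

15 m/s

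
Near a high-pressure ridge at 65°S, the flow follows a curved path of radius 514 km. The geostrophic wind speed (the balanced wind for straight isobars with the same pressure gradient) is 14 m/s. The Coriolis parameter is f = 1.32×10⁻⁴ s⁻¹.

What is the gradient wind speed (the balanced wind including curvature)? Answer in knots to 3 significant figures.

Around a high, pressure-gradient force acts outward with centrifugal, so Coriolis balances both:
fV = (1/ρ)|∂P/∂n| + V²/R  →  V² − fR·V + fR·V_g = 0
With fR = 1.32×10⁻⁴ × 514×10³ m = 67.8 m/s:
V = [fR − √((fR)² − 4 fR V_g)]/2 = [67.8 − √(67.8² − 4×67.8×14)]/2 = 19.7 m/s
Supergeostrophic (V > V_g = 14 m/s), as expected around a high.
Converting: 19.7 m/s × 1.944 = 38.4 knots

38.4 knots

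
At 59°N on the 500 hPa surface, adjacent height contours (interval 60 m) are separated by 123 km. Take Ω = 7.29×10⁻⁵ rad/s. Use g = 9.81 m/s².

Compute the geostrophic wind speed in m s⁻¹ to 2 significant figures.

38 m s⁻¹

Coriolis parameter at 59°N:
f = 2Ω sin φ = 2 × 7.29×10⁻⁵ × sin 59° = 1.25×10⁻⁴ s⁻¹
Height gradient: |∂Z/∂n| = 60 m / 123000 m = 4.88×10⁻⁴
On a pressure surface, geostrophic balance gives V_g = (g/f)|∂Z/∂n|:
V_g = 9.81 × 4.88×10⁻⁴ / 1.25×10⁻⁴ = 38.3 m/s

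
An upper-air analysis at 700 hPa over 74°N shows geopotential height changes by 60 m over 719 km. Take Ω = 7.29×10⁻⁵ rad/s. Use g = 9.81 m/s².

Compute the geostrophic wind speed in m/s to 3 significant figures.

Coriolis parameter at 74°N:
f = 2Ω sin φ = 2 × 7.29×10⁻⁵ × sin 74° = 1.40×10⁻⁴ s⁻¹
Height gradient: |∂Z/∂n| = 60 m / 719000 m = 8.34×10⁻⁵
On a pressure surface, geostrophic balance gives V_g = (g/f)|∂Z/∂n|:
V_g = 9.81 × 8.34×10⁻⁵ / 1.40×10⁻⁴ = 5.84 m/s

5.84 m/s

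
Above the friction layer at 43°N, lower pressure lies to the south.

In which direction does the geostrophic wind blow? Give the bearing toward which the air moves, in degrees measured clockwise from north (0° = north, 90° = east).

The pressure-gradient force points toward the south (bearing 180°).
Geostrophic balance: in the Northern Hemisphere the Coriolis force deflects motion to the right, so the geostrophic wind blows 90° to the right of the pressure-gradient force (low pressure on the left).
Rotating 180° by 90° clockwise gives 270° — the wind blows toward the west.

270°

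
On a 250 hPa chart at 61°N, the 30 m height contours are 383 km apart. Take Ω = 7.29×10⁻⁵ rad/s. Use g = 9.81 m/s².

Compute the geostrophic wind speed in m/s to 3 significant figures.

6.03 m/s

Coriolis parameter at 61°N:
f = 2Ω sin φ = 2 × 7.29×10⁻⁵ × sin 61° = 1.28×10⁻⁴ s⁻¹
Height gradient: |∂Z/∂n| = 30 m / 383000 m = 7.83×10⁻⁵
On a pressure surface, geostrophic balance gives V_g = (g/f)|∂Z/∂n|:
V_g = 9.81 × 7.83×10⁻⁵ / 1.28×10⁻⁴ = 6.03 m/s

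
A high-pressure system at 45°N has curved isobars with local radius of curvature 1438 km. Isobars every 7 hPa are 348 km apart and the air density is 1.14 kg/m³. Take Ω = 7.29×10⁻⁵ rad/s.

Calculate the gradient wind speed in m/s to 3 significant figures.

Coriolis parameter at 45°N:
f = 2Ω sin φ = 2 × 7.29×10⁻⁵ × sin 45° = 1.03×10⁻⁴ s⁻¹
Pressure gradient: |∂P/∂n| = 700 Pa / 348000 m = 2.01×10⁻³ Pa/m
Geostrophic speed: V_g = |∂P/∂n|/(fρ) = 2.01×10⁻³/(1.03×10⁻⁴ × 1.14) = 17.1 m/s
Around a high, pressure-gradient force acts outward with centrifugal, so Coriolis balances both:
fV = (1/ρ)|∂P/∂n| + V²/R  →  V² − fR·V + fR·V_g = 0
With fR = 1.03×10⁻⁴ × 1438×10³ m = 148 m/s:
V = [fR − √((fR)² − 4 fR V_g)]/2 = [148 − √(148² − 4×148×17.1)]/2 = 19.7 m/s
Supergeostrophic (V > V_g = 17.1 m/s), as expected around a high.

19.7 m/s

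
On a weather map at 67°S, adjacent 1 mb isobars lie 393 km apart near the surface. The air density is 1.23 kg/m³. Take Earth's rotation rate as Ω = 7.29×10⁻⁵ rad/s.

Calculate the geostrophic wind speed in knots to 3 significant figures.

3.00 knots

Coriolis parameter at 67°S:
f = 2Ω sin φ = 2 × 7.29×10⁻⁵ × sin 67° = 1.34×10⁻⁴ s⁻¹
Pressure gradient: |∂P/∂n| = 100 Pa / 393000 m = 2.54×10⁻⁴ Pa/m
Geostrophic balance (pressure-gradient force = Coriolis force):
V_g = (1/(fρ)) |∂P/∂n| = 2.54×10⁻⁴ / (1.34×10⁻⁴ × 1.23) = 1.54 m/s
Converting: 1.54 m/s × 1.944 = 3.00 knots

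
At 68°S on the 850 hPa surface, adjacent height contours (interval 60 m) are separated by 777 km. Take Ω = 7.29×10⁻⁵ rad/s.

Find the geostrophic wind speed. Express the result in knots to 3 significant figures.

10.9 knots

Coriolis parameter at 68°S:
f = 2Ω sin φ = 2 × 7.29×10⁻⁵ × sin 68° = 1.35×10⁻⁴ s⁻¹
Height gradient: |∂Z/∂n| = 60 m / 777000 m = 7.72×10⁻⁵
On a pressure surface, geostrophic balance gives V_g = (g/f)|∂Z/∂n|:
V_g = 9.81 × 7.72×10⁻⁵ / 1.35×10⁻⁴ = 5.60 m/s
Converting: 5.60 m/s × 1.944 = 10.9 knots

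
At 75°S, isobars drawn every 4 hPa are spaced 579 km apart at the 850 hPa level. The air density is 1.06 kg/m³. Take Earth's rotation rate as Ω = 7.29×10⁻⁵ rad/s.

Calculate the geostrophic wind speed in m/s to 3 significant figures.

Coriolis parameter at 75°S:
f = 2Ω sin φ = 2 × 7.29×10⁻⁵ × sin 75° = 1.41×10⁻⁴ s⁻¹
Pressure gradient: |∂P/∂n| = 400 Pa / 579000 m = 6.91×10⁻⁴ Pa/m
Geostrophic balance (pressure-gradient force = Coriolis force):
V_g = (1/(fρ)) |∂P/∂n| = 6.91×10⁻⁴ / (1.41×10⁻⁴ × 1.06) = 4.63 m/s

4.63 m/s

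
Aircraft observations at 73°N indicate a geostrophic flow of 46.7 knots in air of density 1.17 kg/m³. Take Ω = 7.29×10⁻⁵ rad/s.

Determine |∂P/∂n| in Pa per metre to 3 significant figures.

3.92×10⁻³ Pa/m

Coriolis parameter at 73°N:
f = 2Ω sin φ = 2 × 7.29×10⁻⁵ × sin 73° = 1.39×10⁻⁴ s⁻¹
Wind speed in SI: 46.7 knots = 24.0 m/s
Geostrophic balance rearranged: |∂P/∂n| = f ρ V_g
|∂P/∂n| = 1.39×10⁻⁴ × 1.17 × 24.0 = 3.92×10⁻³ Pa/m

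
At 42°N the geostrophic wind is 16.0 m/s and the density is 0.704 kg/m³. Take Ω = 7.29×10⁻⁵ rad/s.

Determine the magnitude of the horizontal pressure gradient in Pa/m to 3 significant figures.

1.10×10⁻³ Pa/m

Coriolis parameter at 42°N:
f = 2Ω sin φ = 2 × 7.29×10⁻⁵ × sin 42° = 9.76×10⁻⁵ s⁻¹
Geostrophic balance rearranged: |∂P/∂n| = f ρ V_g
|∂P/∂n| = 9.76×10⁻⁵ × 0.704 × 16.0 = 1.10×10⁻³ Pa/m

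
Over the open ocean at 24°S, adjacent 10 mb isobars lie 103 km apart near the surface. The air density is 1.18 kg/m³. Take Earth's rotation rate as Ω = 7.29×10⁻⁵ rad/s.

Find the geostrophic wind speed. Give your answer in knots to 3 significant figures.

Coriolis parameter at 24°S:
f = 2Ω sin φ = 2 × 7.29×10⁻⁵ × sin 24° = 5.93×10⁻⁵ s⁻¹
Pressure gradient: |∂P/∂n| = 1000 Pa / 103000 m = 9.71×10⁻³ Pa/m
Geostrophic balance (pressure-gradient force = Coriolis force):
V_g = (1/(fρ)) |∂P/∂n| = 9.71×10⁻³ / (5.93×10⁻⁵ × 1.18) = 139 m/s
Converting: 139 m/s × 1.944 = 270 knots

270 knots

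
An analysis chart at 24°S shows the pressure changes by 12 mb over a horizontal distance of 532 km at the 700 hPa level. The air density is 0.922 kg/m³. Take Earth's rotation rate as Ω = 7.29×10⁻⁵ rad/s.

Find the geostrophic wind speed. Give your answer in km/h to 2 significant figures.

Coriolis parameter at 24°S:
f = 2Ω sin φ = 2 × 7.29×10⁻⁵ × sin 24° = 5.93×10⁻⁵ s⁻¹
Pressure gradient: |∂P/∂n| = 1200 Pa / 532000 m = 2.26×10⁻³ Pa/m
Geostrophic balance (pressure-gradient force = Coriolis force):
V_g = (1/(fρ)) |∂P/∂n| = 2.26×10⁻³ / (5.93×10⁻⁵ × 0.922) = 41.3 m/s
Converting: 41.3 m/s × 3.6 = 150 km/h

150 km/h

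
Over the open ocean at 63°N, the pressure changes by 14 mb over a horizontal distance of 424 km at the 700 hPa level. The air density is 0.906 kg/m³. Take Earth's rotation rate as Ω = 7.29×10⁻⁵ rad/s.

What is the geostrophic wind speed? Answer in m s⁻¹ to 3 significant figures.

28.1 m s⁻¹

Coriolis parameter at 63°N:
f = 2Ω sin φ = 2 × 7.29×10⁻⁵ × sin 63° = 1.30×10⁻⁴ s⁻¹
Pressure gradient: |∂P/∂n| = 1400 Pa / 424000 m = 3.30×10⁻³ Pa/m
Geostrophic balance (pressure-gradient force = Coriolis force):
V_g = (1/(fρ)) |∂P/∂n| = 3.30×10⁻³ / (1.30×10⁻⁴ × 0.906) = 28.1 m/s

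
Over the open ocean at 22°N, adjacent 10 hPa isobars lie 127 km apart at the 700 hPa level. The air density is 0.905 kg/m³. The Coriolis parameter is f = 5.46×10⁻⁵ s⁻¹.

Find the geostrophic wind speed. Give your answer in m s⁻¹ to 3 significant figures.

159 m s⁻¹

Pressure gradient: |∂P/∂n| = 1000 Pa / 127000 m = 7.87×10⁻³ Pa/m
Geostrophic balance (pressure-gradient force = Coriolis force):
V_g = (1/(fρ)) |∂P/∂n| = 7.87×10⁻³ / (5.46×10⁻⁵ × 0.905) = 159 m/s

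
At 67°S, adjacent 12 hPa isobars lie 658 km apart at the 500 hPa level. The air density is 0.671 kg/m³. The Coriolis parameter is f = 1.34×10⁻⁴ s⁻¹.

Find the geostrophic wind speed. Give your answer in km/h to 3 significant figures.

Pressure gradient: |∂P/∂n| = 1200 Pa / 658000 m = 1.82×10⁻³ Pa/m
Geostrophic balance (pressure-gradient force = Coriolis force):
V_g = (1/(fρ)) |∂P/∂n| = 1.82×10⁻³ / (1.34×10⁻⁴ × 0.671) = 20.3 m/s
Converting: 20.3 m/s × 3.6 = 73.0 km/h

73.0 km/h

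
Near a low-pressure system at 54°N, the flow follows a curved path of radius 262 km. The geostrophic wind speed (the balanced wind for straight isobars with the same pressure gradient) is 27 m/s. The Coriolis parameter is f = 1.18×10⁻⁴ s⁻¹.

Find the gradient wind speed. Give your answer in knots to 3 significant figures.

Around a low, centrifugal force acts outward with Coriolis, so pressure-gradient force balances both:
(1/ρ)|∂P/∂n| = fV + V²/R  →  V² + fR·V − fR·V_g = 0
With fR = 1.18×10⁻⁴ × 262×10³ m = 30.9 m/s:
V = [−fR + √((fR)² + 4 fR V_g)]/2 = [−30.9 + √(30.9² + 4×30.9×27)]/2 = 17.3 m/s
Subgeostrophic (V < V_g = 27 m/s), as expected around a low.
Converting: 17.3 m/s × 1.944 = 33.6 knots

33.6 knots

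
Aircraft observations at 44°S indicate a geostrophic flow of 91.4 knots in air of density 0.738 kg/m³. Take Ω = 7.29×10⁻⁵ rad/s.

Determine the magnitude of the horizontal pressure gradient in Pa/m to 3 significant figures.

3.51×10⁻³ Pa/m

Coriolis parameter at 44°S:
f = 2Ω sin φ = 2 × 7.29×10⁻⁵ × sin 44° = 1.01×10⁻⁴ s⁻¹
Wind speed in SI: 91.4 knots = 47.0 m/s
Geostrophic balance rearranged: |∂P/∂n| = f ρ V_g
|∂P/∂n| = 1.01×10⁻⁴ × 0.738 × 47.0 = 3.51×10⁻³ Pa/m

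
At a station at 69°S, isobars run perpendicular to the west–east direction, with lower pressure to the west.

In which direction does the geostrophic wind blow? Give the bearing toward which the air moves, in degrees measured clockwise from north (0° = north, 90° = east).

The pressure-gradient force points toward the west (bearing 270°).
Geostrophic balance: in the Southern Hemisphere the Coriolis force deflects motion to the left, so the geostrophic wind blows 90° to the left of the pressure-gradient force (low pressure on the right).
Rotating 270° by 90° counterclockwise gives 180° — the wind blows toward the south.

180°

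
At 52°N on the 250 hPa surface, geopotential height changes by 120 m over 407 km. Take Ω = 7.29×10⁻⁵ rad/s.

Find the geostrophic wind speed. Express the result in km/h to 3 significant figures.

Coriolis parameter at 52°N:
f = 2Ω sin φ = 2 × 7.29×10⁻⁵ × sin 52° = 1.15×10⁻⁴ s⁻¹
Height gradient: |∂Z/∂n| = 120 m / 407000 m = 2.95×10⁻⁴
On a pressure surface, geostrophic balance gives V_g = (g/f)|∂Z/∂n|:
V_g = 9.81 × 2.95×10⁻⁴ / 1.15×10⁻⁴ = 25.2 m/s
Converting: 25.2 m/s × 3.6 = 90.6 km/h

90.6 km/h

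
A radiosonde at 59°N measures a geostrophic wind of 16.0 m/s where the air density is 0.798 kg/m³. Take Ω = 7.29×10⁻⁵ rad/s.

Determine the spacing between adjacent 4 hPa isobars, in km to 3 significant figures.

Coriolis parameter at 59°N:
f = 2Ω sin φ = 2 × 7.29×10⁻⁵ × sin 59° = 1.25×10⁻⁴ s⁻¹
Geostrophic balance rearranged: |∂P/∂n| = f ρ V_g
|∂P/∂n| = 1.25×10⁻⁴ × 0.798 × 16.0 = 1.60×10⁻³ Pa/m
Isobar spacing: Δn = ΔP/|∂P/∂n| = 400 Pa / 1.60×10⁻³ Pa/m = 250677 m ≈ 251 km

251 km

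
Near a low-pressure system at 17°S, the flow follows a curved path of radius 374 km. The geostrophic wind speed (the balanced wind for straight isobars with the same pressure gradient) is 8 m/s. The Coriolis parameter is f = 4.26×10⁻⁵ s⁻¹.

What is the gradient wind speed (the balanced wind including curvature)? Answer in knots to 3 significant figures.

11.4 knots

Around a low, centrifugal force acts outward with Coriolis, so pressure-gradient force balances both:
(1/ρ)|∂P/∂n| = fV + V²/R  →  V² + fR·V − fR·V_g = 0
With fR = 4.26×10⁻⁵ × 374×10³ m = 15.9 m/s:
V = [−fR + √((fR)² + 4 fR V_g)]/2 = [−15.9 + √(15.9² + 4×15.9×8)]/2 = 5.85 m/s
Subgeostrophic (V < V_g = 8 m/s), as expected around a low.
Converting: 5.85 m/s × 1.944 = 11.4 knots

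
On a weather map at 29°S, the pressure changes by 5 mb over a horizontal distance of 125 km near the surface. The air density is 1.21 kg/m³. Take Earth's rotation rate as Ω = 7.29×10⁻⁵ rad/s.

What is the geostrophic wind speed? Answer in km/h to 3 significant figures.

168 km/h

Coriolis parameter at 29°S:
f = 2Ω sin φ = 2 × 7.29×10⁻⁵ × sin 29° = 7.07×10⁻⁵ s⁻¹
Pressure gradient: |∂P/∂n| = 500 Pa / 125000 m = 4.00×10⁻³ Pa/m
Geostrophic balance (pressure-gradient force = Coriolis force):
V_g = (1/(fρ)) |∂P/∂n| = 4.00×10⁻³ / (7.07×10⁻⁵ × 1.21) = 46.8 m/s
Converting: 46.8 m/s × 3.6 = 168 km/h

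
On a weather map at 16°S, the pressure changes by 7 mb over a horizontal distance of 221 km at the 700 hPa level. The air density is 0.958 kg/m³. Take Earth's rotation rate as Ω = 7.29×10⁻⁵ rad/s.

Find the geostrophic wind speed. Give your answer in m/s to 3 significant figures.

Coriolis parameter at 16°S:
f = 2Ω sin φ = 2 × 7.29×10⁻⁵ × sin 16° = 4.02×10⁻⁵ s⁻¹
Pressure gradient: |∂P/∂n| = 700 Pa / 221000 m = 3.17×10⁻³ Pa/m
Geostrophic balance (pressure-gradient force = Coriolis force):
V_g = (1/(fρ)) |∂P/∂n| = 3.17×10⁻³ / (4.02×10⁻⁵ × 0.958) = 82.3 m/s

82.3 m/s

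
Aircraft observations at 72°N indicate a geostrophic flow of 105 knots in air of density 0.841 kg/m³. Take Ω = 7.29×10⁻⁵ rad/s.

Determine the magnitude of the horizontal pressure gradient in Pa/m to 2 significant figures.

Coriolis parameter at 72°N:
f = 2Ω sin φ = 2 × 7.29×10⁻⁵ × sin 72° = 1.39×10⁻⁴ s⁻¹
Wind speed in SI: 105 knots = 54.0 m/s
Geostrophic balance rearranged: |∂P/∂n| = f ρ V_g
|∂P/∂n| = 1.39×10⁻⁴ × 0.841 × 54.0 = 6.30×10⁻³ Pa/m

6.3×10⁻³ Pa/m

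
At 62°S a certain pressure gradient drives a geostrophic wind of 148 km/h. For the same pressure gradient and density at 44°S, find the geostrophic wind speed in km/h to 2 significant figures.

With the same pressure gradient and density, V_g ∝ 1/f ∝ 1/sin φ.
V₂ = V₁ · sin φ₁ / sin φ₂ = 148 × sin 62° / sin 44°
V₂ = 148 × 0.8829/0.6947 = 190 km/h

190 km/h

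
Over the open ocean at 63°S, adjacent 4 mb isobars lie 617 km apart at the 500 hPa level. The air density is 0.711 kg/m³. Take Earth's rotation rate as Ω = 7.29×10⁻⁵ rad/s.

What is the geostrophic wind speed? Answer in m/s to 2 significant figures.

Coriolis parameter at 63°S:
f = 2Ω sin φ = 2 × 7.29×10⁻⁵ × sin 63° = 1.30×10⁻⁴ s⁻¹
Pressure gradient: |∂P/∂n| = 400 Pa / 617000 m = 6.48×10⁻⁴ Pa/m
Geostrophic balance (pressure-gradient force = Coriolis force):
V_g = (1/(fρ)) |∂P/∂n| = 6.48×10⁻⁴ / (1.30×10⁻⁴ × 0.711) = 7.02 m/s

7.0 m/s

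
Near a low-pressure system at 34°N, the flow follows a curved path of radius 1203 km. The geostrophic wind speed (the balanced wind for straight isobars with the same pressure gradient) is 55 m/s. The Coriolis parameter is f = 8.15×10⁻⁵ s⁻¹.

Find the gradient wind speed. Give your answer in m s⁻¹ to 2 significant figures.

Around a low, centrifugal force acts outward with Coriolis, so pressure-gradient force balances both:
(1/ρ)|∂P/∂n| = fV + V²/R  →  V² + fR·V − fR·V_g = 0
With fR = 8.15×10⁻⁵ × 1203×10³ m = 98.0 m/s:
V = [−fR + √((fR)² + 4 fR V_g)]/2 = [−98.0 + √(98.0² + 4×98.0×55)]/2 = 39.3 m/s
Subgeostrophic (V < V_g = 55 m/s), as expected around a low.

39 m s⁻¹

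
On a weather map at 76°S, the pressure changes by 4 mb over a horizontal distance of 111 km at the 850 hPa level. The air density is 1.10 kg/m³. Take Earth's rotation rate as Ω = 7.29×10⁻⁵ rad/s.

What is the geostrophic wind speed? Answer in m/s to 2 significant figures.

23 m/s

Coriolis parameter at 76°S:
f = 2Ω sin φ = 2 × 7.29×10⁻⁵ × sin 76° = 1.41×10⁻⁴ s⁻¹
Pressure gradient: |∂P/∂n| = 400 Pa / 111000 m = 3.60×10⁻³ Pa/m
Geostrophic balance (pressure-gradient force = Coriolis force):
V_g = (1/(fρ)) |∂P/∂n| = 3.60×10⁻³ / (1.41×10⁻⁴ × 1.10) = 23.2 m/s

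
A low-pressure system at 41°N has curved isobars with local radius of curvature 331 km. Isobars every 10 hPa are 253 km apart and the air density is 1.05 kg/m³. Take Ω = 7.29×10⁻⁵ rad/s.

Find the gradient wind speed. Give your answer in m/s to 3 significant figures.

Coriolis parameter at 41°N:
f = 2Ω sin φ = 2 × 7.29×10⁻⁵ × sin 41° = 9.57×10⁻⁵ s⁻¹
Pressure gradient: |∂P/∂n| = 1000 Pa / 253000 m = 3.95×10⁻³ Pa/m
Geostrophic speed: V_g = |∂P/∂n|/(fρ) = 3.95×10⁻³/(9.57×10⁻⁵ × 1.05) = 39.4 m/s
Around a low, centrifugal force acts outward with Coriolis, so pressure-gradient force balances both:
(1/ρ)|∂P/∂n| = fV + V²/R  →  V² + fR·V − fR·V_g = 0
With fR = 9.57×10⁻⁵ × 331×10³ m = 31.7 m/s:
V = [−fR + √((fR)² + 4 fR V_g)]/2 = [−31.7 + √(31.7² + 4×31.7×39.4)]/2 = 22.9 m/s
Subgeostrophic (V < V_g = 39.4 m/s), as expected around a low.

22.9 m/s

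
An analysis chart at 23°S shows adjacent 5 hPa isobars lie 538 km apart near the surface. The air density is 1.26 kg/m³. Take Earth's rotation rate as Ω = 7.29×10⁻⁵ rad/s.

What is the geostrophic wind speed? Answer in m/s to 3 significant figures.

Coriolis parameter at 23°S:
f = 2Ω sin φ = 2 × 7.29×10⁻⁵ × sin 23° = 5.70×10⁻⁵ s⁻¹
Pressure gradient: |∂P/∂n| = 500 Pa / 538000 m = 9.29×10⁻⁴ Pa/m
Geostrophic balance (pressure-gradient force = Coriolis force):
V_g = (1/(fρ)) |∂P/∂n| = 9.29×10⁻⁴ / (5.70×10⁻⁵ × 1.26) = 12.9 m/s

12.9 m/s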